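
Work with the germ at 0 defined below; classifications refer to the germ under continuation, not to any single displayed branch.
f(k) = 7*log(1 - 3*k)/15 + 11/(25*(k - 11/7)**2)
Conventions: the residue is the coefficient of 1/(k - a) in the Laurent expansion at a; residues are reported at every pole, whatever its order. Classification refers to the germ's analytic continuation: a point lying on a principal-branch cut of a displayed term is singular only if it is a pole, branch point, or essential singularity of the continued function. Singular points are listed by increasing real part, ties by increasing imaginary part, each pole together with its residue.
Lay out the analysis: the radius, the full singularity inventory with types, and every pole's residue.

Denominator factor (k - 11/7)^2: pole of order 2 at 11/7, modulus 11/7.
Branch term (7/15)*log(1 - k/(1/3)): its argument vanishes at k = 1/3, a logarithmic branch point, modulus 1/3.
The radius of convergence is the smallest modulus among the singular points: 1/3.
The branch term is analytic at 11/7 and contributes nothing to the residue; only the rational part matters.
At the order-2 pole 11/7 set g(k) = (k - (11/7))^2*(rational part) = 11/25.
Order-2 pole: residue = g'(a); g'(11/7) = 0, so the residue is 0.
List the singular points by increasing real part (a conjugate pair: the negative imaginary part first).

Radius of convergence at 0: 1/3.
At 1/3: a logarithmic branch point.
At 11/7: a pole of order 2; residue 0.


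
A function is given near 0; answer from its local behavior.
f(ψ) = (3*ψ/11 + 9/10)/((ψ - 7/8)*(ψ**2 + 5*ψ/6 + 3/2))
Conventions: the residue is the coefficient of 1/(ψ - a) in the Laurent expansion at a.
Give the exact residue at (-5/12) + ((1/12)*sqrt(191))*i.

The factor ψ**2 + 5*ψ/6 + 3/2 splits as (ψ - a)(ψ - a') with a = (-5/12) + ((1/12)*sqrt(191))*i, a' = (-5/12) - ((1/12)*sqrt(191))*i. At the order-1 pole a set g(ψ) = (ψ - a)*f(ψ) = [(3*ψ/11 + 9/10)/(ψ - 7/8)] / (ψ - a').
Simple pole: residue = g(a) at a = (-5/12) + ((1/12)*sqrt(191))*i, which is (-6012/31625) + ((41436/6040375)*sqrt(191))*i.

The residue is (-6012/31625) + ((41436/6040375)*sqrt(191))*i.


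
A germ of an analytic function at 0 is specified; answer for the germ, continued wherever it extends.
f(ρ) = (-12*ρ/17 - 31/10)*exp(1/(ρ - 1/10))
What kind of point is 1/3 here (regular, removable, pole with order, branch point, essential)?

There is no denominator, hence no pole anywhere.
The essential point of exp(1/(ρ - (1/10))) is 1/10, not 1/3.
So the germ continues analytically to 1/3.

The point is a regular point.


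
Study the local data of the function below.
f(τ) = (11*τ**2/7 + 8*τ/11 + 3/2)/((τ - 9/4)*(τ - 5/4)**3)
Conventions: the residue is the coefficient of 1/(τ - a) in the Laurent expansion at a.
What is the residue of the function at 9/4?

The residue is 13665/1232.

At the order-1 pole 9/4 set g(τ) = (τ - (9/4))*f(τ) = (11*τ**2/7 + 8*τ/11 + 3/2)/(τ - 5/4)**3.
Simple pole: residue = g(a) at a = 9/4, which is 13665/1232.


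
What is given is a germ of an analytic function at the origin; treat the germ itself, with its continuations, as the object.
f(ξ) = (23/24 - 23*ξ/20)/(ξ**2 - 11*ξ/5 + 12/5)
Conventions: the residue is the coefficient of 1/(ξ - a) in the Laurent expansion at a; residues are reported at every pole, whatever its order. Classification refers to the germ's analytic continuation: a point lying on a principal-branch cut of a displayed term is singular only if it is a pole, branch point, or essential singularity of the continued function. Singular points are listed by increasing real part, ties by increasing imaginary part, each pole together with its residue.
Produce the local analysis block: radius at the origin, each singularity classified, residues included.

Denominator factor (ξ**2 - 11*ξ/5 + 12/5): discriminant -119/25, complex-conjugate roots (11/10) + ((1/10)*sqrt(119))*i and (11/10) - ((1/10)*sqrt(119))*i; poles of order 1, moduli (2/5)*sqrt(15) and (2/5)*sqrt(15).
The radius of convergence is the smallest modulus among the singular points: (2/5)*sqrt(15).
The factor ξ**2 - 11*ξ/5 + 12/5 splits as (ξ - a)(ξ - a') with a = (11/10) - ((1/10)*sqrt(119))*i, a' = (11/10) + ((1/10)*sqrt(119))*i. At the order-1 pole a set g(ξ) = (ξ - a)*f(ξ) = [23/24 - 23*ξ/20] / (ξ - a').
Simple pole: residue = g(a) at a = (11/10) - ((1/10)*sqrt(119))*i, which is (-23/40) - ((23/1785)*sqrt(119))*i.
The factor ξ**2 - 11*ξ/5 + 12/5 splits as (ξ - a)(ξ - a') with a = (11/10) + ((1/10)*sqrt(119))*i, a' = (11/10) - ((1/10)*sqrt(119))*i. At the order-1 pole a set g(ξ) = (ξ - a)*f(ξ) = [23/24 - 23*ξ/20] / (ξ - a').
Simple pole: residue = g(a) at a = (11/10) + ((1/10)*sqrt(119))*i, which is (-23/40) + ((23/1785)*sqrt(119))*i.
List the singular points by increasing real part (a conjugate pair: the negative imaginary part first).

Radius of convergence at 0: (2/5)*sqrt(15).
At (11/10) - ((1/10)*sqrt(119))*i: a pole of order 1; residue (-23/40) - ((23/1785)*sqrt(119))*i.
At (11/10) + ((1/10)*sqrt(119))*i: a pole of order 1; residue (-23/40) + ((23/1785)*sqrt(119))*i.


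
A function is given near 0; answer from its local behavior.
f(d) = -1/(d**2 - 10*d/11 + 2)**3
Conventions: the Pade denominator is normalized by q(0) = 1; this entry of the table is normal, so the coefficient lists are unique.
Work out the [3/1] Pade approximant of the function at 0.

The Pade approximant has numerator coefficients [-1/8, -6189/59840, 16317/131648, 2984107/14481280]; denominator coefficients [1, -4011/7480].

Taylor coefficients needed (expand at 0): a_0 = -1/8, a_1 = -15/88, a_2 = 63/1936, a_3 = 595/2662, a_4 = 28077/234256.
Write the denominator as Q(d) = 1 + q1*d. Requiring Q*f - P = O(d^5) with deg P <= 3 kills the coefficients of d^4..d^4 in Q*f:
  d^4: a_4 + q1*a_3 = 0, i.e. 28077/234256 + (595/2662)*q1 = 0.
Solving this linear system: q1 = -4011/7480.
The numerator is Q*f truncated at degree 3: P0 = a_0 = -1/8; P1 = a_1 + q1*a_0 = -6189/59840; P2 = a_2 + q1*a_1 = 16317/131648; P3 = a_3 + q1*a_2 = 2984107/14481280.


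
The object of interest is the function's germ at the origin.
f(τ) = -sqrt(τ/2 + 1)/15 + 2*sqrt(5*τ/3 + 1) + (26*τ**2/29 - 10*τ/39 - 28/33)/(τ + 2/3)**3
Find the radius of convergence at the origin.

Denominator factor (τ + 2/3)^3: pole of order 3 at -2/3, modulus 2/3.
Branch term (-1/15)*sqrt(1 - τ/(-2)): its argument vanishes at τ = -2, a square-root branch point, modulus 2.
Branch term (2)*sqrt(1 - τ/(-3/5)): its argument vanishes at τ = -3/5, a square-root branch point, modulus 3/5.
The radius of convergence is the smallest modulus among the singular points: 3/5.

The radius of convergence is 3/5.


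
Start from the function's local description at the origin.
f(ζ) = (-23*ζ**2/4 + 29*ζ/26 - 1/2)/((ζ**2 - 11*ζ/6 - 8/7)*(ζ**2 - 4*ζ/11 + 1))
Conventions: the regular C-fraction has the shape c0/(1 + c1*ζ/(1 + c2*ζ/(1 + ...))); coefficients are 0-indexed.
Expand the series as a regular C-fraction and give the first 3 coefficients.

The regular C-fraction coefficients are [7/16, 23827/6864, 376083/309751].

Taylor coefficients (expand at 0): a_0 = 7/16, a_1 = -166789/109824, a_2 = 412621867/57987072.
c0 = a_0 = 7/16. Peel one level at a time: if S = 1 + c*ζ/S' with S'(0) = 1, then c is the ζ-coefficient of S and S' = c*ζ/(S - 1).
S_1 = c0/f = 1 + (23827/6864)*ζ + (-125361/29744)*ζ^2 + ...; c1 = 23827/6864.
S_2 = c1*ζ/(S_1 - 1) = 1 + (376083/309751)*ζ + ...; c2 = 376083/309751.


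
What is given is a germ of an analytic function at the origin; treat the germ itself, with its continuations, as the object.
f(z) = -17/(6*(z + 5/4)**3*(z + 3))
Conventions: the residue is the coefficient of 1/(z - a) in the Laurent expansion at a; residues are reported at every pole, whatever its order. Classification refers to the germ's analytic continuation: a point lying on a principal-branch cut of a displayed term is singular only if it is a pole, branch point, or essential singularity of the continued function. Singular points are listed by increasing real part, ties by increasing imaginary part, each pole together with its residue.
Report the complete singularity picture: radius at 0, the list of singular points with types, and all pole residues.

Radius of convergence at 0: 5/4.
At -3: a pole of order 1; residue 544/1029.
At -5/4: a pole of order 3; residue -544/1029.

Denominator factor (z + 5/4)^3: pole of order 3 at -5/4, modulus 5/4.
Denominator factor (z + 3): pole of order 1 at -3, modulus 3.
The radius of convergence is the smallest modulus among the singular points: 5/4.
At the order-1 pole -3 set g(z) = (z - (-3))*f(z) = -17/(6*(z + 5/4)**3).
Simple pole: residue = g(a) at a = -3, which is 544/1029.
At the order-3 pole -5/4 set g(z) = (z - (-5/4))^3*f(z) = -17/(6*(z + 3)).
Order-3 pole: residue = g''(a)/2; g''(-5/4) = -1088/1029, so the residue is -544/1029.
List the singular points by increasing real part (a conjugate pair: the negative imaginary part first).


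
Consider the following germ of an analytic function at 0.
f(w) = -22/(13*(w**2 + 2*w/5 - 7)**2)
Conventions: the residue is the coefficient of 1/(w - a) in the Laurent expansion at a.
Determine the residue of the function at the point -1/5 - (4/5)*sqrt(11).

The factor w**2 + 2*w/5 - 7 splits as (w - a)(w - a') with a = -1/5 - (4/5)*sqrt(11), a' = -1/5 + (4/5)*sqrt(11). At the order-2 pole a set g(w) = (w - a)^2*f(w) = [-22/13] / (w - a')^2.
Order-2 pole: residue = g'(a); g'(-1/5 - (4/5)*sqrt(11)) = -(125/18304)*sqrt(11), so the residue is -(125/18304)*sqrt(11).

The residue is -(125/18304)*sqrt(11).


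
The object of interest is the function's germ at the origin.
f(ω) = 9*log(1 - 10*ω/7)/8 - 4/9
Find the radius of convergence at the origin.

The radius of convergence is 7/10.

Branch term (9/8)*log(1 - ω/(7/10)): its argument vanishes at ω = 7/10, a logarithmic branch point, modulus 7/10.
The radius of convergence is the smallest modulus among the singular points: 7/10.


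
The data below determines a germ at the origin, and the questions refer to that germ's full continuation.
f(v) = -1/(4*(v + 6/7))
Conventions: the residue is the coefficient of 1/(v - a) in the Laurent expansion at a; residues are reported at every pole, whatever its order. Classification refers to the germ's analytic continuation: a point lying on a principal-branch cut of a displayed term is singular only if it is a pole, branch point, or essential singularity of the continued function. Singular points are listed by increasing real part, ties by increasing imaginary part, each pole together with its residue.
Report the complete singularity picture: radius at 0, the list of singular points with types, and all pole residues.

Radius of convergence at 0: 6/7.
At -6/7: a pole of order 1; residue -1/4.

Denominator factor (v + 6/7): pole of order 1 at -6/7, modulus 6/7.
The radius of convergence is the smallest modulus among the singular points: 6/7.
At the order-1 pole -6/7 set g(v) = (v - (-6/7))*f(v) = -1/4.
Simple pole: residue = g(a) at a = -6/7, which is -1/4.


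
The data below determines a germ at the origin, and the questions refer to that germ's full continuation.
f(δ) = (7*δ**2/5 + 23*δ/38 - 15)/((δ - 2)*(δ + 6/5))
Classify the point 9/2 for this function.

The point is a regular point.

Denominator factors: δ + 6/5 = 57/10 at δ = 9/2; δ - 2 = 5/2 at δ = 9/2 — none vanishes.
So the germ continues analytically to 9/2.


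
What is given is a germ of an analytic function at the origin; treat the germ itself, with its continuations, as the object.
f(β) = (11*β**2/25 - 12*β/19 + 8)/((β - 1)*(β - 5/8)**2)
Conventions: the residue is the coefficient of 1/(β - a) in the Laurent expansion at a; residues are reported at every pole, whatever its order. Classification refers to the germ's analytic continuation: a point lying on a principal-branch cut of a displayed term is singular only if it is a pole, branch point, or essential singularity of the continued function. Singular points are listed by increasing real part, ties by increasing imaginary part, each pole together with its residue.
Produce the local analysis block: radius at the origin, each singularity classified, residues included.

Denominator factor (β - 1): pole of order 1 at 1, modulus 1.
Denominator factor (β - 5/8)^2: pole of order 2 at 5/8, modulus 5/8.
The radius of convergence is the smallest modulus among the singular points: 5/8.
At the order-2 pole 5/8 set g(β) = (β - (5/8))^2*f(β) = (11*β**2/25 - 12*β/19 + 8)/(β - 1).
Order-2 pole: residue = g'(a); g'(5/8) = -47099/855, so the residue is -47099/855.
At the order-1 pole 1 set g(β) = (β - (1))*f(β) = (11*β**2/25 - 12*β/19 + 8)/(β - 5/8)**2.
Simple pole: residue = g(a) at a = 1, which is 237376/4275.
List the singular points by increasing real part (a conjugate pair: the negative imaginary part first).

Radius of convergence at 0: 5/8.
At 5/8: a pole of order 2; residue -47099/855.
At 1: a pole of order 1; residue 237376/4275.


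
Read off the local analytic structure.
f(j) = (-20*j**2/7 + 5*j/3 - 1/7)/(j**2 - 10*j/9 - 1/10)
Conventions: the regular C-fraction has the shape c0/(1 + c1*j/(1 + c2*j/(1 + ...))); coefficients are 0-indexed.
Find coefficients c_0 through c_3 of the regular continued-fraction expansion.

Taylor coefficients (expand at 0): a_0 = 10/7, a_1 = -2050/63, a_2 = 229300/567, a_3 = -24590500/5103.
c0 = a_0 = 10/7. Peel one level at a time: if S = 1 + c*j/S' with S'(0) = 1, then c is the j-coefficient of S and S' = c*j/(S - 1).
S_1 = c0/f = 1 + (205/9)*j + (6365/27)*j^2 + ...; c1 = 205/9.
S_2 = c1*j/(S_1 - 1) = 1 + (-1273/123)*j + (10706/1681)*j^2 + ...; c2 = -1273/123.
S_3 = c2*j/(S_2 - 1) = 1 + (32118/52193)*j + ...; c3 = 32118/52193.

The regular C-fraction coefficients are [10/7, 205/9, -1273/123, 32118/52193].


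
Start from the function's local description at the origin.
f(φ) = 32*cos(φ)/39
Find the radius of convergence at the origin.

The factor cos(φ) is entire and contributes no finite singular point.
The polynomial part has no poles.
No finite singular points: the Taylor series at 0 converges everywhere.

The radius of convergence is infinite.


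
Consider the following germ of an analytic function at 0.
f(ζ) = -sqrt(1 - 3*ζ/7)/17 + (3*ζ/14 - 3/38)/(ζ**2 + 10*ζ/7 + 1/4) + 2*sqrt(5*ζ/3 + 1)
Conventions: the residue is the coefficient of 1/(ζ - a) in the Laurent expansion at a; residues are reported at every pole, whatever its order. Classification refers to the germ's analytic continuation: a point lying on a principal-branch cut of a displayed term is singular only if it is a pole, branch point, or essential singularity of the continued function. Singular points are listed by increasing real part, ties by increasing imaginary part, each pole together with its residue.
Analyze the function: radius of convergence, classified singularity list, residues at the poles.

Radius of convergence at 0: 5/7 - (1/14)*sqrt(51).
At -5/7 - (1/14)*sqrt(51): a pole of order 1; residue 3/28 + (72/2261)*sqrt(51).
At -3/5: an algebraic (square-root) branch point.
At -5/7 + (1/14)*sqrt(51): a pole of order 1; residue 3/28 - (72/2261)*sqrt(51).
At 7/3: an algebraic (square-root) branch point.

Denominator factor (ζ**2 + 10*ζ/7 + 1/4): discriminant 51/49, real irrational roots -5/7 + (1/14)*sqrt(51) and -5/7 - (1/14)*sqrt(51); poles of order 1, moduli 5/7 - (1/14)*sqrt(51) and 5/7 + (1/14)*sqrt(51).
Branch term (-1/17)*sqrt(1 - ζ/(7/3)): its argument vanishes at ζ = 7/3, a square-root branch point, modulus 7/3.
Branch term (2)*sqrt(1 - ζ/(-3/5)): its argument vanishes at ζ = -3/5, a square-root branch point, modulus 3/5.
The radius of convergence is the smallest modulus among the singular points: 5/7 - (1/14)*sqrt(51).
The branch terms are analytic at -5/7 - (1/14)*sqrt(51) and contribute nothing to the residue; only the rational part matters.
The factor ζ**2 + 10*ζ/7 + 1/4 splits as (ζ - a)(ζ - a') with a = -5/7 - (1/14)*sqrt(51), a' = -5/7 + (1/14)*sqrt(51). At the order-1 pole a set g(ζ) = (ζ - a)*(rational part) = [3*ζ/14 - 3/38] / (ζ - a').
Simple pole: residue = g(a) at a = -5/7 - (1/14)*sqrt(51), which is 3/28 + (72/2261)*sqrt(51).
The branch terms are analytic at -5/7 + (1/14)*sqrt(51) and contribute nothing to the residue; only the rational part matters.
The factor ζ**2 + 10*ζ/7 + 1/4 splits as (ζ - a)(ζ - a') with a = -5/7 + (1/14)*sqrt(51), a' = -5/7 - (1/14)*sqrt(51). At the order-1 pole a set g(ζ) = (ζ - a)*(rational part) = [3*ζ/14 - 3/38] / (ζ - a').
Simple pole: residue = g(a) at a = -5/7 + (1/14)*sqrt(51), which is 3/28 - (72/2261)*sqrt(51).
List the singular points by increasing real part (a conjugate pair: the negative imaginary part first).


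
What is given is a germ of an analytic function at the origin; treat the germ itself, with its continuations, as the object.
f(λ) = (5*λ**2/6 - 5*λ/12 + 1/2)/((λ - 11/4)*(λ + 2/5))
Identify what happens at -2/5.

The point is a pole of order 1.

The denominator factor λ + 2/5 vanishes at -2/5 and appears to the power 1; the numerator there equals 4/5, nonzero, and no other factor vanishes.
Hence a pole whose order is the multiplicity, 1.


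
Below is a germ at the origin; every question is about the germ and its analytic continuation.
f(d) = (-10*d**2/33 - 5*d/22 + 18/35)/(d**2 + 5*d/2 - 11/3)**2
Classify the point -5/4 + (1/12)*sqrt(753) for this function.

The denominator factor d**2 + 5*d/2 - 11/3 vanishes at -5/4 + (1/12)*sqrt(753) and appears to the power 2; the numerator there equals -34919/27720 + (35/792)*sqrt(753), nonzero, and no other factor vanishes.
Hence a pole whose order is the multiplicity, 2.

The point is a pole of order 2.


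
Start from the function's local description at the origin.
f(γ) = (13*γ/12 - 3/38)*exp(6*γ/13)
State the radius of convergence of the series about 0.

The factor exp(6*γ/13) is entire and contributes no finite singular point.
The polynomial part has no poles.
No finite singular points: the Taylor series at 0 converges everywhere.

The radius of convergence is infinite.


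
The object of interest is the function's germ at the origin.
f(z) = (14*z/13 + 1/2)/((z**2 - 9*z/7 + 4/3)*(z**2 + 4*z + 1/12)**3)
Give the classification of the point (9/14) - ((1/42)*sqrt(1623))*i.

The denominator factor z**2 - 9*z/7 + 4/3 vanishes at (9/14) - ((1/42)*sqrt(1623))*i and appears to the power 1; the numerator there equals (31/26) - ((1/39)*sqrt(1623))*i, nonzero, and no other factor vanishes.
Hence a pole whose order is the multiplicity, 1.

The point is a pole of order 1.


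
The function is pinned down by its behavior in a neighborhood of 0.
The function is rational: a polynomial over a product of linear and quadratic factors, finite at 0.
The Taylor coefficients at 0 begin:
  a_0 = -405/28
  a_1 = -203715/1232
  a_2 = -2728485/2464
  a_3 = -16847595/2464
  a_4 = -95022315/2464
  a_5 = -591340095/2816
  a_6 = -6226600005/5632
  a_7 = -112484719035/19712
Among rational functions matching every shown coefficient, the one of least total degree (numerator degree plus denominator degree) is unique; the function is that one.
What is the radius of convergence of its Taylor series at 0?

No rational of total degree below 4 reproduces all 8 coefficients; solving the [1/3] Pade equations on them gives f(α) = (-31*α/22 - 2/7)/((α - 2/9)**2*(α + 2/5)), whose expansion matches every shown term.
Denominator factor (α + 2/5): pole of order 1 at -2/5, modulus 2/5.
Denominator factor (α - 2/9)^2: pole of order 2 at 2/9, modulus 2/9.
The radius of convergence is the smallest modulus among the singular points: 2/9.

The radius of convergence is 2/9.


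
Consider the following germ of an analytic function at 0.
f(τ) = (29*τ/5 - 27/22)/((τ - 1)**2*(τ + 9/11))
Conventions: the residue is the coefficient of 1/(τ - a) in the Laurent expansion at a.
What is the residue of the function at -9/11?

The residue is -7227/4000.

At the order-1 pole -9/11 set g(τ) = (τ - (-9/11))*f(τ) = (29*τ/5 - 27/22)/(τ - 1)**2.
Simple pole: residue = g(a) at a = -9/11, which is -7227/4000.


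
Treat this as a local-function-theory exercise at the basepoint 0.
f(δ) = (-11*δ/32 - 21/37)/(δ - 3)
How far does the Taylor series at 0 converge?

The radius of convergence is 3.

Denominator factor (δ - 3): pole of order 1 at 3, modulus 3.
The radius of convergence is the smallest modulus among the singular points: 3.


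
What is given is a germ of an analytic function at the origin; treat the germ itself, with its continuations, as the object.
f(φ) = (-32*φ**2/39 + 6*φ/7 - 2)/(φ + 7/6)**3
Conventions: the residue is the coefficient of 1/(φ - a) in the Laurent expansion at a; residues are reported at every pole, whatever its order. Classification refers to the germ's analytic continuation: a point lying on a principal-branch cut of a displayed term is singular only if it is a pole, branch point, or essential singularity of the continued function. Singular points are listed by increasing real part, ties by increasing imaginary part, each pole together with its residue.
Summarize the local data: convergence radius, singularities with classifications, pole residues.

Denominator factor (φ + 7/6)^3: pole of order 3 at -7/6, modulus 7/6.
The radius of convergence is the smallest modulus among the singular points: 7/6.
At the order-3 pole -7/6 set g(φ) = (φ - (-7/6))^3*f(φ) = -32*φ**2/39 + 6*φ/7 - 2.
Order-3 pole: residue = g''(a)/2; g''(-7/6) = -64/39, so the residue is -32/39.

Radius of convergence at 0: 7/6.
At -7/6: a pole of order 3; residue -32/39.


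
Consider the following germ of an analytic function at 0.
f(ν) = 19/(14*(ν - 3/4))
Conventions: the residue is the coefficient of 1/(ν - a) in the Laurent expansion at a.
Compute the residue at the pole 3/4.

At the order-1 pole 3/4 set g(ν) = (ν - (3/4))*f(ν) = 19/14.
Simple pole: residue = g(a) at a = 3/4, which is 19/14.

The residue is 19/14.


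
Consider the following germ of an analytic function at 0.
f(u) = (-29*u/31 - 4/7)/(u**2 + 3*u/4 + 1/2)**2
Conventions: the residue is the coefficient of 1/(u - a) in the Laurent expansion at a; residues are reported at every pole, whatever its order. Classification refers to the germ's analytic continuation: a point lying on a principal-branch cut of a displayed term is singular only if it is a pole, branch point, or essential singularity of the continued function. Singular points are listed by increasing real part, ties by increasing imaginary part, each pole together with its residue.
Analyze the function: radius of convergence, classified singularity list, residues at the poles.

Radius of convergence at 0: (1/2)*sqrt(2).
At (-3/8) - ((1/8)*sqrt(23))*i: a pole of order 2; residue -((6128/114793)*sqrt(23))*i.
At (-3/8) + ((1/8)*sqrt(23))*i: a pole of order 2; residue ((6128/114793)*sqrt(23))*i.

Denominator factor (u**2 + 3*u/4 + 1/2)^2: discriminant -23/16, complex-conjugate roots (-3/8) + ((1/8)*sqrt(23))*i and (-3/8) - ((1/8)*sqrt(23))*i; poles of order 2, moduli (1/2)*sqrt(2) and (1/2)*sqrt(2).
The radius of convergence is the smallest modulus among the singular points: (1/2)*sqrt(2).
The factor u**2 + 3*u/4 + 1/2 splits as (u - a)(u - a') with a = (-3/8) - ((1/8)*sqrt(23))*i, a' = (-3/8) + ((1/8)*sqrt(23))*i. At the order-2 pole a set g(u) = (u - a)^2*f(u) = [-29*u/31 - 4/7] / (u - a')^2.
Order-2 pole: residue = g'(a); g'((-3/8) - ((1/8)*sqrt(23))*i) = -((6128/114793)*sqrt(23))*i, so the residue is -((6128/114793)*sqrt(23))*i.
The factor u**2 + 3*u/4 + 1/2 splits as (u - a)(u - a') with a = (-3/8) + ((1/8)*sqrt(23))*i, a' = (-3/8) - ((1/8)*sqrt(23))*i. At the order-2 pole a set g(u) = (u - a)^2*f(u) = [-29*u/31 - 4/7] / (u - a')^2.
Order-2 pole: residue = g'(a); g'((-3/8) + ((1/8)*sqrt(23))*i) = ((6128/114793)*sqrt(23))*i, so the residue is ((6128/114793)*sqrt(23))*i.
List the singular points by increasing real part (a conjugate pair: the negative imaginary part first).


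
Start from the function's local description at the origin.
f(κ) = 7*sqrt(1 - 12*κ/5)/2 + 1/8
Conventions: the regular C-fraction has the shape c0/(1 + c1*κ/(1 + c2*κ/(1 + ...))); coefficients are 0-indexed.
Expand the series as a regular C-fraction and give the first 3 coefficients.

The regular C-fraction coefficients are [29/8, 168/145, -51/29].

Taylor coefficients (expand at 0): a_0 = 29/8, a_1 = -21/5, a_2 = -63/25.
c0 = a_0 = 29/8. Peel one level at a time: if S = 1 + c*κ/S' with S'(0) = 1, then c is the κ-coefficient of S and S' = c*κ/(S - 1).
S_1 = c0/f = 1 + (168/145)*κ + (8568/4205)*κ^2 + ...; c1 = 168/145.
S_2 = c1*κ/(S_1 - 1) = 1 + (-51/29)*κ + ...; c2 = -51/29.


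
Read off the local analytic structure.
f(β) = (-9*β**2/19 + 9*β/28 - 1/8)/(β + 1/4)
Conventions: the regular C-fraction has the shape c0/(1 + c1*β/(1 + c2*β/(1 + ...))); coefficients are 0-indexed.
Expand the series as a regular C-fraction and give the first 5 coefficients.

Taylor coefficients (expand at 0): a_0 = -1/2, a_1 = 23/7, a_2 = -2000/133, a_3 = 8000/133, a_4 = -32000/133.
c0 = a_0 = -1/2. Peel one level at a time: if S = 1 + c*β/S' with S'(0) = 1, then c is the β-coefficient of S and S' = c*β/(S - 1).
S_1 = c0/f = 1 + (46/7)*β + (12204/931)*β^2 + ...; c1 = 46/7.
S_2 = c1*β/(S_1 - 1) = 1 + (-6102/3059)*β + (504000/190969)*β^2 + ...; c2 = -6102/3059.
S_3 = c2*β/(S_2 - 1) = 1 + (196000/148143)*β + (5488000/2183499)*β^2 + ...; c3 = 196000/148143.
S_4 = c3*β/(S_3 - 1) = 1 + (-644/339)*β + ...; c4 = -644/339.

The regular C-fraction coefficients are [-1/2, 46/7, -6102/3059, 196000/148143, -644/339].


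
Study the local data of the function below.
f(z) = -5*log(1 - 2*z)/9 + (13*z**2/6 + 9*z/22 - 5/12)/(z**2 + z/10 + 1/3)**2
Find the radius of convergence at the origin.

Denominator factor (z**2 + z/10 + 1/3)^2: discriminant -397/300, complex-conjugate roots (-1/20) + ((1/60)*sqrt(1191))*i and (-1/20) - ((1/60)*sqrt(1191))*i; poles of order 2, moduli (1/3)*sqrt(3) and (1/3)*sqrt(3).
Branch term (-5/9)*log(1 - z/(1/2)): its argument vanishes at z = 1/2, a logarithmic branch point, modulus 1/2.
The radius of convergence is the smallest modulus among the singular points: 1/2.

The radius of convergence is 1/2.


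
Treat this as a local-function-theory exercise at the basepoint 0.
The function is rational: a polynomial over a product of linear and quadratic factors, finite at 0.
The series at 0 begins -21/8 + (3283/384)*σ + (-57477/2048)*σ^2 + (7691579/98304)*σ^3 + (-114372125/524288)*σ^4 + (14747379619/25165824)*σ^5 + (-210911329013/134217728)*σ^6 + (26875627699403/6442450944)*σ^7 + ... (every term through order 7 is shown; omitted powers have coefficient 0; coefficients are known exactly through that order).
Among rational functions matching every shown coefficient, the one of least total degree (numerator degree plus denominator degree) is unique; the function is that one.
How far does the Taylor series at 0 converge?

No rational of total degree below 4 reproduces all 8 coefficients; solving the [1/3] Pade equations on them gives f(σ) = (1/2 - 2*σ/9)/((σ + 2/3)*(σ**2 - 3*σ/8 - 2/7)), whose expansion matches every shown term.
Denominator factor (σ**2 - 3*σ/8 - 2/7): discriminant 575/448, real irrational roots 3/16 + (5/112)*sqrt(161) and 3/16 - (5/112)*sqrt(161); poles of order 1, moduli 3/16 + (5/112)*sqrt(161) and -3/16 + (5/112)*sqrt(161).
Denominator factor (σ + 2/3): pole of order 1 at -2/3, modulus 2/3.
The radius of convergence is the smallest modulus among the singular points: -3/16 + (5/112)*sqrt(161).

The radius of convergence is -3/16 + (5/112)*sqrt(161).


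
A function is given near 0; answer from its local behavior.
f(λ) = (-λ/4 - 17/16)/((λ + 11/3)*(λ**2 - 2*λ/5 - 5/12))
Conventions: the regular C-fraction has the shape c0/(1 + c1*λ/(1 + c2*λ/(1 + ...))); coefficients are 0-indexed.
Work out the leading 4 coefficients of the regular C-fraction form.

Taylor coefficients (expand at 0): a_0 = 153/220, a_1 = -41967/60500, a_2 = 38966913/16637500, a_3 = -17913134907/4575312500.
c0 = a_0 = 153/220. Peel one level at a time: if S = 1 + c*λ/S' with S'(0) = 1, then c is the λ-coefficient of S and S' = c*λ/(S - 1).
S_1 = c0/f = 1 + (4663/4675)*λ + (-17144/7225)*λ^2 + ...; c1 = 4663/4675.
S_2 = c1*λ/(S_1 - 1) = 1 + (188584/79271)*λ + (125156172/21743569)*λ^2 + ...; c2 = 188584/79271.
S_3 = c2*λ/(S_2 - 1) = 1 + (-531913731/219841798)*λ + ...; c3 = -531913731/219841798.

The regular C-fraction coefficients are [153/220, 4663/4675, 188584/79271, -531913731/219841798].


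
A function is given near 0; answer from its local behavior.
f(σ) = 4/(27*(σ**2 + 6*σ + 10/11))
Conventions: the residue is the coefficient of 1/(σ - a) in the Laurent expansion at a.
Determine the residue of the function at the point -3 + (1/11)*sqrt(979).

The factor σ**2 + 6*σ + 10/11 splits as (σ - a)(σ - a') with a = -3 + (1/11)*sqrt(979), a' = -3 - (1/11)*sqrt(979). At the order-1 pole a set g(σ) = (σ - a)*f(σ) = [4/27] / (σ - a').
Simple pole: residue = g(a) at a = -3 + (1/11)*sqrt(979), which is (2/2403)*sqrt(979).

The residue is (2/2403)*sqrt(979).


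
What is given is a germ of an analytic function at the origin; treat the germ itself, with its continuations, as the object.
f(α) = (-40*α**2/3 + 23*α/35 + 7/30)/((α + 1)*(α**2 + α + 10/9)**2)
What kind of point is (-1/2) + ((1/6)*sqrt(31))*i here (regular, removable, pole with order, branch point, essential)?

The denominator factor α**2 + α + 10/9 vanishes at (-1/2) + ((1/6)*sqrt(31))*i and appears to the power 2; the numerator there equals (1522/189) + ((1469/630)*sqrt(31))*i, nonzero, and no other factor vanishes.
Hence a pole whose order is the multiplicity, 2.

The point is a pole of order 2.


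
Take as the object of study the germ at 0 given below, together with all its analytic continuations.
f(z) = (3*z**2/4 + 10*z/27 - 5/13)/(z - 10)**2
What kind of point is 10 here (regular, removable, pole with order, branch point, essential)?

The denominator factor z - 10 vanishes at 10 and appears to the power 2; the numerator there equals 27490/351, nonzero, and no other factor vanishes.
Hence a pole whose order is the multiplicity, 2.

The point is a pole of order 2.


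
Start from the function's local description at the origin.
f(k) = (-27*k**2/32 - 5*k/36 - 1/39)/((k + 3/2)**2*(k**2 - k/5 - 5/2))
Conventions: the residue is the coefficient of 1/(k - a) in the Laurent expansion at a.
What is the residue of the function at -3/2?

At the order-2 pole -3/2 set g(k) = (k - (-3/2))^2*f(k) = (-27*k**2/32 - 5*k/36 - 1/39)/(k**2 - k/5 - 5/2).
Order-2 pole: residue = g'(a); g'(-3/2) = -2010815/936, so the residue is -2010815/936.

The residue is -2010815/936.


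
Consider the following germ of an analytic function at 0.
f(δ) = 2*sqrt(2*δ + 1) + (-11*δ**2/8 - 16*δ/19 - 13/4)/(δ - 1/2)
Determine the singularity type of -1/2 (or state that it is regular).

The term (2)*sqrt(1 - δ/(-1/2)) has argument 1 - -1/2/(-1/2) = 0 at -1/2: a square-root (algebraic, two-sheeted) branch point; the remaining terms are analytic or single-valued there.

The point is an algebraic (square-root) branch point.


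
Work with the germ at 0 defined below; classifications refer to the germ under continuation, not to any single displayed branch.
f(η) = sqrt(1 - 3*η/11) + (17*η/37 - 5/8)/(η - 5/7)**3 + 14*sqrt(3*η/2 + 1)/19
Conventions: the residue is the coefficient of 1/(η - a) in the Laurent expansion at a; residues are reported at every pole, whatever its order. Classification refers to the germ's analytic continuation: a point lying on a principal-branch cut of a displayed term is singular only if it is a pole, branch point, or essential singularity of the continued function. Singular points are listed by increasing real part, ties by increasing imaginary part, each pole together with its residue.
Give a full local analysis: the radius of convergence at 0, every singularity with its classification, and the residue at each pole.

Denominator factor (η - 5/7)^3: pole of order 3 at 5/7, modulus 5/7.
Branch term (14/19)*sqrt(1 - η/(-2/3)): its argument vanishes at η = -2/3, a square-root branch point, modulus 2/3.
Branch term (1)*sqrt(1 - η/(11/3)): its argument vanishes at η = 11/3, a square-root branch point, modulus 11/3.
The radius of convergence is the smallest modulus among the singular points: 2/3.
The branch terms are analytic at 5/7 and contribute nothing to the residue; only the rational part matters.
At the order-3 pole 5/7 set g(η) = (η - (5/7))^3*(rational part) = 17*η/37 - 5/8.
Order-3 pole: residue = g''(a)/2; g''(5/7) = 0, so the residue is 0.
List the singular points by increasing real part (a conjugate pair: the negative imaginary part first).

Radius of convergence at 0: 2/3.
At -2/3: an algebraic (square-root) branch point.
At 5/7: a pole of order 3; residue 0.
At 11/3: an algebraic (square-root) branch point.


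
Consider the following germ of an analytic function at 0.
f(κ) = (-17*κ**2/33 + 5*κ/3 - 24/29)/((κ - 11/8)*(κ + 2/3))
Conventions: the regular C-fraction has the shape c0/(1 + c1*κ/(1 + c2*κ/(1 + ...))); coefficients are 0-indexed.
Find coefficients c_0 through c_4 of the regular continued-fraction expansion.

The regular C-fraction coefficients are [288/319, 2207/792, -222311/158904, -917107740/5397044147, -1088051/2445421].

Taylor coefficients (expand at 0): a_0 = 288/319, a_1 = -8828/3509, a_2 = 134746/38599, a_3 = -2310637/424589, a_4 = 74853773/9340958.
c0 = a_0 = 288/319. Peel one level at a time: if S = 1 + c*κ/S' with S'(0) = 1, then c is the κ-coefficient of S and S' = c*κ/(S - 1).
S_1 = c0/f = 1 + (2207/792)*κ + (222311/57024)*κ^2 + ...; c1 = 2207/792.
S_2 = c1*κ/(S_1 - 1) = 1 + (-222311/158904)*κ + (-25475215/107158678)*κ^2 + ...; c2 = -222311/158904.
S_3 = c2*κ/(S_2 - 1) = 1 + (-917107740/5397044147)*κ + (-452134115820/5980083867241)*κ^2 + ...; c3 = -917107740/5397044147.
S_4 = c3*κ/(S_3 - 1) = 1 + (-1088051/2445421)*κ + ...; c4 = -1088051/2445421.


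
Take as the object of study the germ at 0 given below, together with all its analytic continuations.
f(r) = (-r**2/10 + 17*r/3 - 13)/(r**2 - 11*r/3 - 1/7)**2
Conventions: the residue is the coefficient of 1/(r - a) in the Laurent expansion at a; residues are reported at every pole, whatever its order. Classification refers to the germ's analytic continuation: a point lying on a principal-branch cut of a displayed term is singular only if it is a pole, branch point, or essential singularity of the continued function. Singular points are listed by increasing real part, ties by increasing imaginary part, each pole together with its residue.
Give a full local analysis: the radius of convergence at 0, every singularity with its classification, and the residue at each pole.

Radius of convergence at 0: -11/6 + (1/42)*sqrt(6181).
At 11/6 - (1/42)*sqrt(6181): a pole of order 2; residue -(4908/3898445)*sqrt(6181).
At 11/6 + (1/42)*sqrt(6181): a pole of order 2; residue (4908/3898445)*sqrt(6181).

Denominator factor (r**2 - 11*r/3 - 1/7)^2: discriminant 883/63, real irrational roots 11/6 + (1/42)*sqrt(6181) and 11/6 - (1/42)*sqrt(6181); poles of order 2, moduli 11/6 + (1/42)*sqrt(6181) and -11/6 + (1/42)*sqrt(6181).
The radius of convergence is the smallest modulus among the singular points: -11/6 + (1/42)*sqrt(6181).
The factor r**2 - 11*r/3 - 1/7 splits as (r - a)(r - a') with a = 11/6 - (1/42)*sqrt(6181), a' = 11/6 + (1/42)*sqrt(6181). At the order-2 pole a set g(r) = (r - a)^2*f(r) = [-r**2/10 + 17*r/3 - 13] / (r - a')^2.
Order-2 pole: residue = g'(a); g'(11/6 - (1/42)*sqrt(6181)) = -(4908/3898445)*sqrt(6181), so the residue is -(4908/3898445)*sqrt(6181).
The factor r**2 - 11*r/3 - 1/7 splits as (r - a)(r - a') with a = 11/6 + (1/42)*sqrt(6181), a' = 11/6 - (1/42)*sqrt(6181). At the order-2 pole a set g(r) = (r - a)^2*f(r) = [-r**2/10 + 17*r/3 - 13] / (r - a')^2.
Order-2 pole: residue = g'(a); g'(11/6 + (1/42)*sqrt(6181)) = (4908/3898445)*sqrt(6181), so the residue is (4908/3898445)*sqrt(6181).
List the singular points by increasing real part (a conjugate pair: the negative imaginary part first).


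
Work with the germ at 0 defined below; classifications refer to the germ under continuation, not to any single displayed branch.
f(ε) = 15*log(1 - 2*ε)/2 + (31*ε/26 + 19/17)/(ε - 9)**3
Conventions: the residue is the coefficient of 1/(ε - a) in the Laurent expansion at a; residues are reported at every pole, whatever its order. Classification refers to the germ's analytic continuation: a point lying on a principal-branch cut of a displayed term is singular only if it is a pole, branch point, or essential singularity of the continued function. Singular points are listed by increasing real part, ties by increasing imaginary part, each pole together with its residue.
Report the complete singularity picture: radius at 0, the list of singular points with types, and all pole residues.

Radius of convergence at 0: 1/2.
At 1/2: a logarithmic branch point.
At 9: a pole of order 3; residue 0.

Denominator factor (ε - 9)^3: pole of order 3 at 9, modulus 9.
Branch term (15/2)*log(1 - ε/(1/2)): its argument vanishes at ε = 1/2, a logarithmic branch point, modulus 1/2.
The radius of convergence is the smallest modulus among the singular points: 1/2.
The branch term is analytic at 9 and contributes nothing to the residue; only the rational part matters.
At the order-3 pole 9 set g(ε) = (ε - (9))^3*(rational part) = 31*ε/26 + 19/17.
Order-3 pole: residue = g''(a)/2; g''(9) = 0, so the residue is 0.
List the singular points by increasing real part (a conjugate pair: the negative imaginary part first).


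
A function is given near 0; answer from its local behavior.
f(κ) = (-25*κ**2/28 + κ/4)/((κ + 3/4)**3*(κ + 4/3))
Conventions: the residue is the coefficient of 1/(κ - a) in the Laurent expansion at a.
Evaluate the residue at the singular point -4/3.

At the order-1 pole -4/3 set g(κ) = (κ - (-4/3))*f(κ) = (-25*κ**2/28 + κ/4)/(κ + 3/4)**3.
Simple pole: residue = g(a) at a = -4/3, which is 23232/2401.

The residue is 23232/2401.


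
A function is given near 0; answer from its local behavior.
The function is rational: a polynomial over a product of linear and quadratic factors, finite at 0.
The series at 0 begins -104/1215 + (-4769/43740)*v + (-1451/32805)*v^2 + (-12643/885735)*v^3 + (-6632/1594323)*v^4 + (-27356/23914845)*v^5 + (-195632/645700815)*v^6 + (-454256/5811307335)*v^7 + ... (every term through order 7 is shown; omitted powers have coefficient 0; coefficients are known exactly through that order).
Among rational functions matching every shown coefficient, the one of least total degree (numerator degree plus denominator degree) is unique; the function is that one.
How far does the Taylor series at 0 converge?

The radius of convergence is 9/2.

No rational of total degree below 3 reproduces all 8 coefficients; solving the [1/2] Pade equations on them gives f(v) = (-23*v/16 - 26/15)/(v - 9/2)**2, whose expansion matches every shown term.
Denominator factor (v - 9/2)^2: pole of order 2 at 9/2, modulus 9/2.
The radius of convergence is the smallest modulus among the singular points: 9/2.


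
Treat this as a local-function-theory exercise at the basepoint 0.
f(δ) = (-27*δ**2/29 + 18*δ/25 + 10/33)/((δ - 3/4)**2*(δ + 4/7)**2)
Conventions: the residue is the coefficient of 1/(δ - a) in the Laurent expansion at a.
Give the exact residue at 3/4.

The residue is -160991264/242374605.

At the order-2 pole 3/4 set g(δ) = (δ - (3/4))^2*f(δ) = (-27*δ**2/29 + 18*δ/25 + 10/33)/(δ + 4/7)**2.
Order-2 pole: residue = g'(a); g'(3/4) = -160991264/242374605, so the residue is -160991264/242374605.


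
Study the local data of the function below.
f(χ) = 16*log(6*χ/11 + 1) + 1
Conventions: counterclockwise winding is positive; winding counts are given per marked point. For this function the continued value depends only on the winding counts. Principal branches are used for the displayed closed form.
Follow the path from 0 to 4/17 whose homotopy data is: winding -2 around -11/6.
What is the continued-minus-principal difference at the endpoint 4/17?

Continued minus principal equals -(64)*pi*i.

The rational part is single-valued and drops out of the difference; each branch term changes only by its own monodromy.
(16)*log(1 - χ/(-11/6)): each positive loop around -11/6 adds 2*pi*i to the log, so winding -2 contributes (16)*(-2)*2*pi*i = -(64)*pi*i.
Summing the contributions at χ = 4/17 gives -(64)*pi*i.
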